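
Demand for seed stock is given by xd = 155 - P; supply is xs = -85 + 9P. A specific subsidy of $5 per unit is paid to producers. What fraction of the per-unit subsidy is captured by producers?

Pre-subsidy: 155 - P = -85 + 9P gives P* = 24, x* = 131.
With the subsidy, sellers receive Ps = Pb + 5 for each unit, where Pb is the price buyers pay.
Supply in terms of Pb becomes xs = -85 + 9(Pb + 5) = -40 + 9Pb. Setting this equal to demand: 155 - Pb = -40 + 9Pb, so Pb = 19.5.
Sellers receive Ps = 19.5 + 5 = 24.5; x' = 155 − 1·19.5 = 135.5.
Buyers' price falls by P* − Pb = 24 − 19.5 = 4.5; sellers' price rises by Ps − P* = 24.5 − 24 = 0.5.
So producers capture 0.5/5 = 0.1 of each unit of subsidy.

Producer share = 0.1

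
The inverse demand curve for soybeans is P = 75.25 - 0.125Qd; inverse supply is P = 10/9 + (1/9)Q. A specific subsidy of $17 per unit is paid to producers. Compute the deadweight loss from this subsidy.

Deadweight loss = $612

Pre-subsidy: 75.25 - 0.125Q = 10/9 + (1/9)Q gives Q* = 314 and P* = 36.
With the subsidy, sellers receive Ps = Pb + 17 for each unit, where Pb is the price buyers pay.
On the curves, Pb = 75.25 - 0.125Q and Ps = 10/9 + (1/9)Q; the wedge Ps − Pb = 17 gives 10/9 + (1/9)Q − (75.25 - 0.125Q) = 17, so Q' = 386.
Then Pb = 75.25 − 0.125·386 = 27 and Ps = 10/9 + (1/9)·386 = 44.
The subsidy expands output by 386 − 314 = 72 past the efficient level; on those units the gap between marginal cost and willingness to pay runs from 0 up to 17.
DWL = ½ × 17 × 72 = 612.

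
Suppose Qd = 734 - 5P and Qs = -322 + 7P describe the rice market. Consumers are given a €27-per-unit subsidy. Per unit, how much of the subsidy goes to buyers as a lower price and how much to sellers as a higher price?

Buyers gain €15.75 per unit; sellers gain €11.25 per unit

Pre-subsidy: 734 - 5P = -322 + 7P gives P* = 88, Q* = 294.
With the rebate, buyers effectively pay Pb = Ps − 27, where Ps is the price sellers receive.
Demand in terms of Ps becomes Qd = 734 − 5(Ps − 27) = 869 - 5Ps. Setting this equal to supply: 869 - 5Ps = -322 + 7Ps, so Ps = 99.25.
Buyers pay Pb = 99.25 − 27 = 72.25; Q' = -322 + 7·99.25 = 372.75.
Buyers' price falls by P* − Pb = 88 − 72.25 = 15.75; sellers' price rises by Ps − P* = 99.25 − 88 = 11.25.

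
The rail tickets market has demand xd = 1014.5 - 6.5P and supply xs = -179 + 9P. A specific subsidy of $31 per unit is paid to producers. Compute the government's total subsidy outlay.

Pre-subsidy: 1014.5 - 6.5P = -179 + 9P gives P* = 77, x* = 514.
With the subsidy, sellers receive Ps = Pb + 31 for each unit, where Pb is the price buyers pay.
Supply in terms of Pb becomes xs = -179 + 9(Pb + 31) = 100 + 9Pb. Setting this equal to demand: 1014.5 - 6.5Pb = 100 + 9Pb, so Pb = 59.
Sellers receive Ps = 59 + 31 = 90; x' = 1014.5 − 6.5·59 = 631.
Government outlay = subsidy × quantity = 31 × 631 = 19561.

Government cost = $19561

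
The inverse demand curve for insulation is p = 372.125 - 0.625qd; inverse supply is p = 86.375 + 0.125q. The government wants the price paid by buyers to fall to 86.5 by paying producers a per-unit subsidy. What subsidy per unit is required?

At a buyer price of 86.5, quantity demanded is 595.4 − 1.6·86.5 = 457.
Sellers supply 457 only when they receive ps = 86.375 + 0.125·457 = 143.5.
s = ps − pb = 143.5 − 86.5 = 57.

Required subsidy s = 57 per unit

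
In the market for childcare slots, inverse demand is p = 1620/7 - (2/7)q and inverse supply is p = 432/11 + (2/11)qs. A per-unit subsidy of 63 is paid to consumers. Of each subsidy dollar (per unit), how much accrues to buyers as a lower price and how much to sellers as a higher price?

Pre-subsidy: 1620/7 - (2/7)q = 432/11 + (2/11)q gives q* = 411 and p* = 114.
With the rebate, buyers effectively pay pb = ps − 63, where ps is the price sellers receive.
On the curves, pb = 1620/7 - (2/7)q and ps = 432/11 + (2/11)q; the wedge ps − pb = 63 gives 432/11 + (2/11)q − (1620/7 - (2/7)q) = 63, so q' = 545.75.
Then pb = 1620/7 − (2/7)·545.75 = 75.5 and ps = 432/11 + (2/11)·545.75 = 138.5.
Buyers' price falls by p* − pb = 114 − 75.5 = 38.5; sellers' price rises by ps − p* = 138.5 − 114 = 24.5.

Buyers gain 38.5 per unit; sellers gain 24.5 per unit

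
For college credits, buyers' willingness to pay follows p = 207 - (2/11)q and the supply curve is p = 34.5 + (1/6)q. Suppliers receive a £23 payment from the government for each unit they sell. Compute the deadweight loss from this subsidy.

Deadweight loss = £759

Pre-subsidy: 207 - (2/11)q = 34.5 + (1/6)q gives q* = 495 and p* = 117.
With the subsidy, sellers receive ps = pb + 23 for each unit, where pb is the price buyers pay.
On the curves, pb = 207 - (2/11)q and ps = 34.5 + (1/6)q; the wedge ps − pb = 23 gives 34.5 + (1/6)q − (207 - (2/11)q) = 23, so q' = 561.
Then pb = 207 − (2/11)·561 = 105 and ps = 34.5 + (1/6)·561 = 128.
The subsidy expands output by 561 − 495 = 66 past the efficient level; on those units the gap between marginal cost and willingness to pay runs from 0 up to 23.
DWL = ½ × 23 × 66 = 759.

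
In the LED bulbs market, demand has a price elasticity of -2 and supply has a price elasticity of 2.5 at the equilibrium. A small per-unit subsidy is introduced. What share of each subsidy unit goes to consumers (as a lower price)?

For a small subsidy around the equilibrium, the benefit split depends on the relative slopes, which at a point are proportional to the elasticities.
Buyer share = εs/(εs + |εd|) = 2.5/(2.5 + 2) = 5/9; seller share = |εd|/(εs + |εd|) = 4/9.

Consumer share = 5/9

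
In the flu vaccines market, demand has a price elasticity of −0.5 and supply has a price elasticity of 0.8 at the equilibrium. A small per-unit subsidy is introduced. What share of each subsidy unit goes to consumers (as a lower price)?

Consumer share = 8/13

For a small subsidy around the equilibrium, the benefit split depends on the relative slopes, which at a point are proportional to the elasticities.
Buyer share = εs/(εs + |εd|) = 0.8/(0.8 + 0.5) = 8/13; seller share = |εd|/(εs + |εd|) = 5/13.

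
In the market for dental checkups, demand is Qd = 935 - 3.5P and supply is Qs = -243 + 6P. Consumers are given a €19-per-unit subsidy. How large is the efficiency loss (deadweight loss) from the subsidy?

Pre-subsidy: 935 - 3.5P = -243 + 6P gives P* = 124, Q* = 501.
With the rebate, buyers effectively pay Pb = Ps − 19, where Ps is the price sellers receive.
Demand in terms of Ps becomes Qd = 935 − 3.5(Ps − 19) = 1001.5 - 3.5Ps. Setting this equal to supply: 1001.5 - 3.5Ps = -243 + 6Ps, so Ps = 131.
Buyers pay Pb = 131 − 19 = 112; Q' = -243 + 6·131 = 543.
The subsidy expands output by 543 − 501 = 42 past the efficient level; on those units the gap between marginal cost and willingness to pay runs from 0 up to 19.
DWL = ½ × 19 × 42 = 399.

Deadweight loss = €399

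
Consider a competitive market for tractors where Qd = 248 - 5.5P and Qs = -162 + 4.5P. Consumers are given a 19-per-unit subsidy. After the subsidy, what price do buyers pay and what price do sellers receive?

Buyers pay 32.45; sellers receive 51.45

Pre-subsidy: 248 - 5.5P = -162 + 4.5P gives P* = 41, Q* = 22.5.
With the rebate, buyers effectively pay Pb = Ps − 19, where Ps is the price sellers receive.
Demand in terms of Ps becomes Qd = 248 − 5.5(Ps − 19) = 352.5 - 5.5Ps. Setting this equal to supply: 352.5 - 5.5Ps = -162 + 4.5Ps, so Ps = 51.45.
Buyers pay Pb = 51.45 − 19 = 32.45; Q' = -162 + 4.5·51.45 = 69.525.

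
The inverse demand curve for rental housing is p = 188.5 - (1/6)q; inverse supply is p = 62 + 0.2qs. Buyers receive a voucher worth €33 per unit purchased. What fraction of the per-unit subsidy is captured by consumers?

Pre-subsidy: 188.5 - (1/6)q = 62 + 0.2q gives q* = 345 and p* = 131.
With the rebate, buyers effectively pay pb = ps − 33, where ps is the price sellers receive.
On the curves, pb = 188.5 - (1/6)q and ps = 62 + 0.2q; the wedge ps − pb = 33 gives 62 + 0.2q − (188.5 - (1/6)q) = 33, so q' = 435.
Then pb = 188.5 − (1/6)·435 = 116 and ps = 62 + 0.2·435 = 149.
Buyers' price falls by p* − pb = 131 − 116 = 15; sellers' price rises by ps − p* = 149 − 131 = 18.
So consumers capture 15/33 = 5/11 of each unit of subsidy.

Consumer share = 5/11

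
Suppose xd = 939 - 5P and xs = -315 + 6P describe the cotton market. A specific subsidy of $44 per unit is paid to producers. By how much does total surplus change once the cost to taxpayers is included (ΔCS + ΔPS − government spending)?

Pre-subsidy: 939 - 5P = -315 + 6P gives P* = 114, x* = 369.
With the subsidy, sellers receive Ps = Pb + 44 for each unit, where Pb is the price buyers pay.
Supply in terms of Pb becomes xs = -315 + 6(Pb + 44) = -51 + 6Pb. Setting this equal to demand: 939 - 5Pb = -51 + 6Pb, so Pb = 90.
Sellers receive Ps = 90 + 44 = 134; x' = 939 − 5·90 = 489.
ΔCS = ½(369 + 489)(114 − 90) = 10296; ΔPS = ½(369 + 489)(134 − 114) = 8580.
Government spending = 44 × 489 = 21516.
Net change = 10296 + 8580 − 21516 = -2640. The loss equals the DWL triangle ½·44·120.

Net change in total surplus = -$2640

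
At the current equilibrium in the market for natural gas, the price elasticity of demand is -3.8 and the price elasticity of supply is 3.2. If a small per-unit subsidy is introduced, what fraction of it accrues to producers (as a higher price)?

For a small subsidy around the equilibrium, the benefit split depends on the relative slopes, which at a point are proportional to the elasticities.
Buyer share = εs/(εs + |εd|) = 3.2/(3.2 + 3.8) = 16/35; seller share = |εd|/(εs + |εd|) = 19/35.
So producers capture 19/35 of the subsidy.

Producer share = 19/35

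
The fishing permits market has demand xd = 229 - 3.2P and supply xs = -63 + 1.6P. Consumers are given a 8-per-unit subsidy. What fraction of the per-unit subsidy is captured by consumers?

Consumer share = 1/3

Pre-subsidy: 229 - 3.2P = -63 + 1.6P gives P* = 365/6, x* = 103/3.
With the rebate, buyers effectively pay Pb = Ps − 8, where Ps is the price sellers receive.
Demand in terms of Ps becomes xd = 229 − 3.2(Ps − 8) = 254.6 - 3.2Ps. Setting this equal to supply: 254.6 - 3.2Ps = -63 + 1.6Ps, so Ps = 397/6.
Buyers pay Pb = 397/6 − 8 = 349/6; x' = -63 + 1.6·(397/6) = 643/15.
Buyers' price falls by P* − Pb = 365/6 − 349/6 = 8/3; sellers' price rises by Ps − P* = 397/6 − 365/6 = 16/3.
So consumers capture (8/3)/8 = 1/3 of each unit of subsidy.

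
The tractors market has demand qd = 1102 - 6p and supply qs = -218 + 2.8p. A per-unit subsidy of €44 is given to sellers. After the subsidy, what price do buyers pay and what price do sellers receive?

Pre-subsidy: 1102 - 6p = -218 + 2.8p gives p* = 150, q* = 202.
With the subsidy, sellers receive ps = pb + 44 for each unit, where pb is the price buyers pay.
Supply in terms of pb becomes qs = -218 + 2.8(pb + 44) = -94.8 + 2.8pb. Setting this equal to demand: 1102 - 6pb = -94.8 + 2.8pb, so pb = 136.
Sellers receive ps = 136 + 44 = 180; q' = 1102 − 6·136 = 286.

Buyers pay €136; sellers receive €180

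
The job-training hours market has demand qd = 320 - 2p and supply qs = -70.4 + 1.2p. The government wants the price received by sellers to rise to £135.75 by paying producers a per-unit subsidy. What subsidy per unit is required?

At a seller price of 135.75, quantity supplied is -70.4 + 1.2·135.75 = 92.5.
Buyers absorb 92.5 only when they pay pb with 320 − 2·pb = 92.5, i.e. pb = 113.75.
s = ps − pb = 135.75 − 113.75 = 22.

Required subsidy s = £22 per unit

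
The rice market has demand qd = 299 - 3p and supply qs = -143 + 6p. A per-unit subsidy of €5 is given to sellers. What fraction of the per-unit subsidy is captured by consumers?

Consumer share = 2/3

Pre-subsidy: 299 - 3p = -143 + 6p gives p* = 442/9, q* = 455/3.
With the subsidy, sellers receive ps = pb + 5 for each unit, where pb is the price buyers pay.
Supply in terms of pb becomes qs = -143 + 6(pb + 5) = -113 + 6pb. Setting this equal to demand: 299 - 3pb = -113 + 6pb, so pb = 412/9.
Sellers receive ps = 412/9 + 5 = 457/9; q' = 299 − 3·(412/9) = 485/3.
Buyers' price falls by p* − pb = 442/9 − 412/9 = 10/3; sellers' price rises by ps − p* = 457/9 − 442/9 = 5/3.
So consumers capture (10/3)/5 = 2/3 of each unit of subsidy.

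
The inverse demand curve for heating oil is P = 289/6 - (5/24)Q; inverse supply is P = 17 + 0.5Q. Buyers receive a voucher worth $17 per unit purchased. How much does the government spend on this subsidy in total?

Pre-subsidy: 289/6 - (5/24)Q = 17 + 0.5Q gives Q* = 44 and P* = 39.
With the rebate, buyers effectively pay Pb = Ps − 17, where Ps is the price sellers receive.
On the curves, Pb = 289/6 - (5/24)Q and Ps = 17 + 0.5Q; the wedge Ps − Pb = 17 gives 17 + 0.5Q − (289/6 - (5/24)Q) = 17, so Q' = 68.
Then Pb = 289/6 − (5/24)·68 = 34 and Ps = 17 + 0.5·68 = 51.
Government outlay = subsidy × quantity = 17 × 68 = 1156.

Government cost = $1156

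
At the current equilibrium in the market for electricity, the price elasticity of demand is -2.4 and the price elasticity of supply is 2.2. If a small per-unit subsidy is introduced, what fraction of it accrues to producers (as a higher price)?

For a small subsidy around the equilibrium, the benefit split depends on the relative slopes, which at a point are proportional to the elasticities.
Buyer share = εs/(εs + |εd|) = 2.2/(2.2 + 2.4) = 11/23; seller share = |εd|/(εs + |εd|) = 12/23.
So producers capture 12/23 of the subsidy.

Producer share = 12/23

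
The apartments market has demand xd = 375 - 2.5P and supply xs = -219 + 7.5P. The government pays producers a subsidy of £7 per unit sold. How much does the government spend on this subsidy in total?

Government cost = £1677.375

Pre-subsidy: 375 - 2.5P = -219 + 7.5P gives P* = 59.4, x* = 226.5.
With the subsidy, sellers receive Ps = Pb + 7 for each unit, where Pb is the price buyers pay.
Supply in terms of Pb becomes xs = -219 + 7.5(Pb + 7) = -166.5 + 7.5Pb. Setting this equal to demand: 375 - 2.5Pb = -166.5 + 7.5Pb, so Pb = 54.15.
Sellers receive Ps = 54.15 + 7 = 61.15; x' = 375 − 2.5·54.15 = 239.625.
Government outlay = subsidy × quantity = 7 × 239.625 = 1677.375.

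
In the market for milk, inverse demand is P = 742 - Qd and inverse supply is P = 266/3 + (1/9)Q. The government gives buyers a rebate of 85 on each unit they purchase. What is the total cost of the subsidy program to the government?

Government cost = 56482.5

Pre-subsidy: 742 - Q = 266/3 + (1/9)Q gives Q* = 588 and P* = 154.
With the rebate, buyers effectively pay Pb = Ps − 85, where Ps is the price sellers receive.
On the curves, Pb = 742 - Q and Ps = 266/3 + (1/9)Q; the wedge Ps − Pb = 85 gives 266/3 + (1/9)Q − (742 - Q) = 85, so Q' = 664.5.
Then Pb = 742 − 1·664.5 = 77.5 and Ps = 266/3 + (1/9)·664.5 = 162.5.
Government outlay = subsidy × quantity = 85 × 664.5 = 56482.5.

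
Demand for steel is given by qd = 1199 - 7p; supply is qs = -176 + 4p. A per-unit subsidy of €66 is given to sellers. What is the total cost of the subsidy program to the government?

Government cost = €32472

Pre-subsidy: 1199 - 7p = -176 + 4p gives p* = 125, q* = 324.
With the subsidy, sellers receive ps = pb + 66 for each unit, where pb is the price buyers pay.
Supply in terms of pb becomes qs = -176 + 4(pb + 66) = 88 + 4pb. Setting this equal to demand: 1199 - 7pb = 88 + 4pb, so pb = 101.
Sellers receive ps = 101 + 66 = 167; q' = 1199 − 7·101 = 492.
Government outlay = subsidy × quantity = 66 × 492 = 32472.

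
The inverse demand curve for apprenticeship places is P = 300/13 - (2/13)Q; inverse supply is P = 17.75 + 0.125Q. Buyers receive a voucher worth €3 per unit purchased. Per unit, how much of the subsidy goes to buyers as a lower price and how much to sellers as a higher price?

Buyers gain 48/29 per unit; sellers gain 39/29 per unit

Pre-subsidy: 300/13 - (2/13)Q = 17.75 + 0.125Q gives Q* = 554/29 and P* = 584/29.
With the rebate, buyers effectively pay Pb = Ps − 3, where Ps is the price sellers receive.
On the curves, Pb = 300/13 - (2/13)Q and Ps = 17.75 + 0.125Q; the wedge Ps − Pb = 3 gives 17.75 + 0.125Q − (300/13 - (2/13)Q) = 3, so Q' = 866/29.
Then Pb = 300/13 − (2/13)·(866/29) = 536/29 and Ps = 17.75 + 0.125·(866/29) = 623/29.
Buyers' price falls by P* − Pb = 584/29 − 536/29 = 48/29; sellers' price rises by Ps − P* = 623/29 − 584/29 = 39/29.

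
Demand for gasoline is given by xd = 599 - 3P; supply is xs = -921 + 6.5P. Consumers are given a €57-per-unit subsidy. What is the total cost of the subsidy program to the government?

Pre-subsidy: 599 - 3P = -921 + 6.5P gives P* = 160, x* = 119.
With the rebate, buyers effectively pay Pb = Ps − 57, where Ps is the price sellers receive.
Demand in terms of Ps becomes xd = 599 − 3(Ps − 57) = 770 - 3Ps. Setting this equal to supply: 770 - 3Ps = -921 + 6.5Ps, so Ps = 178.
Buyers pay Pb = 178 − 57 = 121; x' = -921 + 6.5·178 = 236.
Government outlay = subsidy × quantity = 57 × 236 = 13452.

Government cost = €13452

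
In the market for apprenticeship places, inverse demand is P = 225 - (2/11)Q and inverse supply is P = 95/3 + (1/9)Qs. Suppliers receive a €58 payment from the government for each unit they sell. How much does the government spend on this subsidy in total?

Pre-subsidy: 225 - (2/11)Q = 95/3 + (1/9)Q gives Q* = 660 and P* = 105.
With the subsidy, sellers receive Ps = Pb + 58 for each unit, where Pb is the price buyers pay.
On the curves, Pb = 225 - (2/11)Q and Ps = 95/3 + (1/9)Q; the wedge Ps − Pb = 58 gives 95/3 + (1/9)Q − (225 - (2/11)Q) = 58, so Q' = 858.
Then Pb = 225 − (2/11)·858 = 69 and Ps = 95/3 + (1/9)·858 = 127.
Government outlay = subsidy × quantity = 58 × 858 = 49764.

Government cost = €49764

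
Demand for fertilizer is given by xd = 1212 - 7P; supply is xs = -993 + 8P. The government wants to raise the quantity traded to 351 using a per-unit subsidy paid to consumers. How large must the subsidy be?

Required subsidy s = 45 per unit

At x = 351, invert demand for the buyer price: Pb = (1212 − 351)/7 = 123; invert supply for the seller price: Ps = (351 − (-993))/8 = 168.
The subsidy must fill the gap: s = Ps − Pb = 168 − 123 = 45.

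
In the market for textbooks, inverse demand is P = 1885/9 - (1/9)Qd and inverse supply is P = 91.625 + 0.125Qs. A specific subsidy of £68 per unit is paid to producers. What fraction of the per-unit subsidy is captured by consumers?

Pre-subsidy: 1885/9 - (1/9)Q = 91.625 + 0.125Q gives Q* = 499 and P* = 154.
With the subsidy, sellers receive Ps = Pb + 68 for each unit, where Pb is the price buyers pay.
On the curves, Pb = 1885/9 - (1/9)Q and Ps = 91.625 + 0.125Q; the wedge Ps − Pb = 68 gives 91.625 + 0.125Q − (1885/9 - (1/9)Q) = 68, so Q' = 787.
Then Pb = 1885/9 − (1/9)·787 = 122 and Ps = 91.625 + 0.125·787 = 190.
Buyers' price falls by P* − Pb = 154 − 122 = 32; sellers' price rises by Ps − P* = 190 − 154 = 36.
So consumers capture 32/68 = 8/17 of each unit of subsidy.

Consumer share = 8/17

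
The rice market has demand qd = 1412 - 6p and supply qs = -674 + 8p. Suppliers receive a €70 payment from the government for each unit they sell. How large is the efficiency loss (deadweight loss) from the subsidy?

Deadweight loss = €8400

Pre-subsidy: 1412 - 6p = -674 + 8p gives p* = 149, q* = 518.
With the subsidy, sellers receive ps = pb + 70 for each unit, where pb is the price buyers pay.
Supply in terms of pb becomes qs = -674 + 8(pb + 70) = -114 + 8pb. Setting this equal to demand: 1412 - 6pb = -114 + 8pb, so pb = 109.
Sellers receive ps = 109 + 70 = 179; q' = 1412 − 6·109 = 758.
The subsidy expands output by 758 − 518 = 240 past the efficient level; on those units the gap between marginal cost and willingness to pay runs from 0 up to 70.
DWL = ½ × 70 × 240 = 8400.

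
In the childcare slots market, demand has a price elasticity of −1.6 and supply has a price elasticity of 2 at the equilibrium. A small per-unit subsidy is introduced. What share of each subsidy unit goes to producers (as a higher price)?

Producer share = 4/9

For a small subsidy around the equilibrium, the benefit split depends on the relative slopes, which at a point are proportional to the elasticities.
Buyer share = εs/(εs + |εd|) = 2/(2 + 1.6) = 5/9; seller share = |εd|/(εs + |εd|) = 4/9.
So producers capture 4/9 of the subsidy.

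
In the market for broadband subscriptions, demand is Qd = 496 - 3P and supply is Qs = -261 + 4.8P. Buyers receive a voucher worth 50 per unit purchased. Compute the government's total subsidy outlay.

Pre-subsidy: 496 - 3P = -261 + 4.8P gives P* = 3785/39, Q* = 2663/13.
With the rebate, buyers effectively pay Pb = Ps − 50, where Ps is the price sellers receive.
Demand in terms of Ps becomes Qd = 496 − 3(Ps − 50) = 646 - 3Ps. Setting this equal to supply: 646 - 3Ps = -261 + 4.8Ps, so Ps = 4535/39.
Buyers pay Pb = 4535/39 − 50 = 2585/39; Q' = -261 + 4.8·(4535/39) = 3863/13.
Government outlay = subsidy × quantity = 50 × 3863/13 = 193150/13.

Government cost = 193150/13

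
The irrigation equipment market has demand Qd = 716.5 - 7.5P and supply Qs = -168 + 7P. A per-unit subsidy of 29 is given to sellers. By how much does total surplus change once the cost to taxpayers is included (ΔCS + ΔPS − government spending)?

Net change in total surplus = -1522.5

Pre-subsidy: 716.5 - 7.5P = -168 + 7P gives P* = 61, Q* = 259.
With the subsidy, sellers receive Ps = Pb + 29 for each unit, where Pb is the price buyers pay.
Supply in terms of Pb becomes Qs = -168 + 7(Pb + 29) = 35 + 7Pb. Setting this equal to demand: 716.5 - 7.5Pb = 35 + 7Pb, so Pb = 47.
Sellers receive Ps = 47 + 29 = 76; Q' = 716.5 − 7.5·47 = 364.
ΔCS = ½(259 + 364)(61 − 47) = 4361; ΔPS = ½(259 + 364)(76 − 61) = 4672.5.
Government spending = 29 × 364 = 10556.
Net change = 4361 + 4672.5 − 10556 = -1522.5. The loss equals the DWL triangle ½·29·105.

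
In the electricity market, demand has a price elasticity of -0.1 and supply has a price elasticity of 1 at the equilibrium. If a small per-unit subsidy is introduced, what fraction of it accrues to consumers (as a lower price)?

Consumer share = 10/11

For a small subsidy around the equilibrium, the benefit split depends on the relative slopes, which at a point are proportional to the elasticities.
Buyer share = εs/(εs + |εd|) = 1/(1 + 0.1) = 10/11; seller share = |εd|/(εs + |εd|) = 1/11.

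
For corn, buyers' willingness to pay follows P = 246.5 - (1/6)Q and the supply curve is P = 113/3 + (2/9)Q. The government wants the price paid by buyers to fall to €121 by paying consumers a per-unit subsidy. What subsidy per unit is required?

Required subsidy s = €84 per unit

At a buyer price of 121, quantity demanded is 1479 − 6·121 = 753.
Sellers supply 753 only when they receive Ps = 113/3 + (2/9)·753 = 205.
s = Ps − Pb = 205 − 121 = 84.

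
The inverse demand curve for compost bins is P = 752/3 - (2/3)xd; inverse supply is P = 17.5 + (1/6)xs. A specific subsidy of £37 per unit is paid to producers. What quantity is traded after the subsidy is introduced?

Pre-subsidy: 752/3 - (2/3)x = 17.5 + (1/6)x gives x* = 279.8 and P* = 962/15.
With the subsidy, sellers receive Ps = Pb + 37 for each unit, where Pb is the price buyers pay.
On the curves, Pb = 752/3 - (2/3)x and Ps = 17.5 + (1/6)x; the wedge Ps − Pb = 37 gives 17.5 + (1/6)x − (752/3 - (2/3)x) = 37, so x' = 324.2.
Then Pb = 752/3 − (2/3)·324.2 = 518/15 and Ps = 17.5 + (1/6)·324.2 = 1073/15.

x' = 324.2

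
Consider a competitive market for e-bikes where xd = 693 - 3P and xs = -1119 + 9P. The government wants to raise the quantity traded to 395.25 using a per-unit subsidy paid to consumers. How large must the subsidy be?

At x = 395.25, invert demand for the buyer price: Pb = (693 − 395.25)/3 = 99.25; invert supply for the seller price: Ps = (395.25 − (-1119))/9 = 168.25.
The subsidy must fill the gap: s = Ps − Pb = 168.25 − 99.25 = 69.

Required subsidy s = 69 per unit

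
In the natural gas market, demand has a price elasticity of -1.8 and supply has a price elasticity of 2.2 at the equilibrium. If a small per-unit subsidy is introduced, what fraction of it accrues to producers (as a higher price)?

For a small subsidy around the equilibrium, the benefit split depends on the relative slopes, which at a point are proportional to the elasticities.
Buyer share = εs/(εs + |εd|) = 2.2/(2.2 + 1.8) = 0.55; seller share = |εd|/(εs + |εd|) = 0.45.
So producers capture 0.45 of the subsidy.

Producer share = 0.45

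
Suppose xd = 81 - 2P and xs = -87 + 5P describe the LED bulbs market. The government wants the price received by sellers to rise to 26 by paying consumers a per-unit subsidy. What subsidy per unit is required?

At a seller price of 26, quantity supplied is -87 + 5·26 = 43.
Buyers absorb 43 only when they pay Pb with 81 − 2·Pb = 43, i.e. Pb = 19.
s = Ps − Pb = 26 − 19 = 7.

Required subsidy s = 7 per unit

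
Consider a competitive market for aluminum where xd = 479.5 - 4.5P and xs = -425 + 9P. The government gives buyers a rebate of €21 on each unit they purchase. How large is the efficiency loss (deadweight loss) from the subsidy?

Deadweight loss = €661.5

Pre-subsidy: 479.5 - 4.5P = -425 + 9P gives P* = 67, x* = 178.
With the rebate, buyers effectively pay Pb = Ps − 21, where Ps is the price sellers receive.
Demand in terms of Ps becomes xd = 479.5 − 4.5(Ps − 21) = 574 - 4.5Ps. Setting this equal to supply: 574 - 4.5Ps = -425 + 9Ps, so Ps = 74.
Buyers pay Pb = 74 − 21 = 53; x' = -425 + 9·74 = 241.
The subsidy expands output by 241 − 178 = 63 past the efficient level; on those units the gap between marginal cost and willingness to pay runs from 0 up to 21.
DWL = ½ × 21 × 63 = 661.5.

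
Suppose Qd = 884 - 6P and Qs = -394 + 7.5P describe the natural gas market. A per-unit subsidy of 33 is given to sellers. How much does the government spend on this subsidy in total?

Government cost = 14058

Pre-subsidy: 884 - 6P = -394 + 7.5P gives P* = 284/3, Q* = 316.
With the subsidy, sellers receive Ps = Pb + 33 for each unit, where Pb is the price buyers pay.
Supply in terms of Pb becomes Qs = -394 + 7.5(Pb + 33) = -146.5 + 7.5Pb. Setting this equal to demand: 884 - 6Pb = -146.5 + 7.5Pb, so Pb = 229/3.
Sellers receive Ps = 229/3 + 33 = 328/3; Q' = 884 − 6·(229/3) = 426.
Government outlay = subsidy × quantity = 33 × 426 = 14058.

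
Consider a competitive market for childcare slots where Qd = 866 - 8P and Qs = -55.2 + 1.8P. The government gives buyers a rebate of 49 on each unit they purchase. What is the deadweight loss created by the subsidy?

Deadweight loss = 1764

Pre-subsidy: 866 - 8P = -55.2 + 1.8P gives P* = 94, Q* = 114.
With the rebate, buyers effectively pay Pb = Ps − 49, where Ps is the price sellers receive.
Demand in terms of Ps becomes Qd = 866 − 8(Ps − 49) = 1258 - 8Ps. Setting this equal to supply: 1258 - 8Ps = -55.2 + 1.8Ps, so Ps = 134.
Buyers pay Pb = 134 − 49 = 85; Q' = -55.2 + 1.8·134 = 186.
The subsidy expands output by 186 − 114 = 72 past the efficient level; on those units the gap between marginal cost and willingness to pay runs from 0 up to 49.
DWL = ½ × 49 × 72 = 1764.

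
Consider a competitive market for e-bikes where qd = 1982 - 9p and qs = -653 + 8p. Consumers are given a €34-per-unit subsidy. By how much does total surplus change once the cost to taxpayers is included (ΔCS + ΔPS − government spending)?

Pre-subsidy: 1982 - 9p = -653 + 8p gives p* = 155, q* = 587.
With the rebate, buyers effectively pay pb = ps − 34, where ps is the price sellers receive.
Demand in terms of ps becomes qd = 1982 − 9(ps − 34) = 2288 - 9ps. Setting this equal to supply: 2288 - 9ps = -653 + 8ps, so ps = 173.
Buyers pay pb = 173 − 34 = 139; q' = -653 + 8·173 = 731.
ΔCS = ½(587 + 731)(155 − 139) = 10544; ΔPS = ½(587 + 731)(173 − 155) = 11862.
Government spending = 34 × 731 = 24854.
Net change = 10544 + 11862 − 24854 = -2448. The loss equals the DWL triangle ½·34·144.

Net change in total surplus = -€2448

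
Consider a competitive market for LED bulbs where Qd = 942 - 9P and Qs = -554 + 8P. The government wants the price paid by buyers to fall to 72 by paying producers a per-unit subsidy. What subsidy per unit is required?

Required subsidy s = 34 per unit

At a buyer price of 72, quantity demanded is 942 − 9·72 = 294.
Sellers supply 294 only when they receive Ps with -554 + 8·Ps = 294, i.e. Ps = 106.
s = Ps − Pb = 106 − 72 = 34.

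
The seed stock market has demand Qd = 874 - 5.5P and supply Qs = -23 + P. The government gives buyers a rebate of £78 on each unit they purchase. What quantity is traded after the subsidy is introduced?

Pre-subsidy: 874 - 5.5P = -23 + P gives P* = 138, Q* = 115.
With the rebate, buyers effectively pay Pb = Ps − 78, where Ps is the price sellers receive.
Demand in terms of Ps becomes Qd = 874 − 5.5(Ps − 78) = 1303 - 5.5Ps. Setting this equal to supply: 1303 - 5.5Ps = -23 + Ps, so Ps = 204.
Buyers pay Pb = 204 − 78 = 126; Q' = -23 + 1·204 = 181.

Q' = 181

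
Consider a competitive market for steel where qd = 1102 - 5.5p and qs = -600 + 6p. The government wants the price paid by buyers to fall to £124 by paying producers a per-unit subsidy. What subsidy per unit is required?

At a buyer price of 124, quantity demanded is 1102 − 5.5·124 = 420.
Sellers supply 420 only when they receive ps with -600 + 6·ps = 420, i.e. ps = 170.
s = ps − pb = 170 − 124 = 46.

Required subsidy s = £46 per unit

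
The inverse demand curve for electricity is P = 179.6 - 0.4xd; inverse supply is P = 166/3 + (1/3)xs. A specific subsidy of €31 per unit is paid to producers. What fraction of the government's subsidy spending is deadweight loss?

Pre-subsidy: 179.6 - 0.4x = 166/3 + (1/3)x gives x* = 1864/11 and P* = 1230/11.
With the subsidy, sellers receive Ps = Pb + 31 for each unit, where Pb is the price buyers pay.
On the curves, Pb = 179.6 - 0.4x and Ps = 166/3 + (1/3)x; the wedge Ps − Pb = 31 gives 166/3 + (1/3)x − (179.6 - 0.4x) = 31, so x' = 2329/11.
Then Pb = 179.6 − 0.4·(2329/11) = 1044/11 and Ps = 166/3 + (1/3)·(2329/11) = 1385/11.
ΔCS = ½(1864/11 + 2329/11)(1230/11 − 1044/11) = 389949/121; ΔPS = ½(1864/11 + 2329/11)(1385/11 − 1230/11) = 649915/242.
Government spending = 31 × 2329/11 = 72199/11.
DWL = ½ × 31 × (2329/11 − 1864/11) = 14415/22; fraction = (14415/22) / (72199/11) = 465/4658.

DWL / government spending = 465/4658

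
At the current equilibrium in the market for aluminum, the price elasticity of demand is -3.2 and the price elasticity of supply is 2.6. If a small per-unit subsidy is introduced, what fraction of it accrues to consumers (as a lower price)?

For a small subsidy around the equilibrium, the benefit split depends on the relative slopes, which at a point are proportional to the elasticities.
Buyer share = εs/(εs + |εd|) = 2.6/(2.6 + 3.2) = 13/29; seller share = |εd|/(εs + |εd|) = 16/29.

Consumer share = 13/29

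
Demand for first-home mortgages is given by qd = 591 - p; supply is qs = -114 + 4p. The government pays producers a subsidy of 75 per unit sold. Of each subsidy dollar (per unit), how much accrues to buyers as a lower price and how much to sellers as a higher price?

Pre-subsidy: 591 - p = -114 + 4p gives p* = 141, q* = 450.
With the subsidy, sellers receive ps = pb + 75 for each unit, where pb is the price buyers pay.
Supply in terms of pb becomes qs = -114 + 4(pb + 75) = 186 + 4pb. Setting this equal to demand: 591 - pb = 186 + 4pb, so pb = 81.
Sellers receive ps = 81 + 75 = 156; q' = 591 − 1·81 = 510.
Buyers' price falls by p* − pb = 141 − 81 = 60; sellers' price rises by ps − p* = 156 − 141 = 15.

Buyers gain 60 per unit; sellers gain 15 per unit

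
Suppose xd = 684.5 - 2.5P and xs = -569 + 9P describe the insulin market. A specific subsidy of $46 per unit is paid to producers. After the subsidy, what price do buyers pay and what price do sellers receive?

Pre-subsidy: 684.5 - 2.5P = -569 + 9P gives P* = 109, x* = 412.
With the subsidy, sellers receive Ps = Pb + 46 for each unit, where Pb is the price buyers pay.
Supply in terms of Pb becomes xs = -569 + 9(Pb + 46) = -155 + 9Pb. Setting this equal to demand: 684.5 - 2.5Pb = -155 + 9Pb, so Pb = 73.
Sellers receive Ps = 73 + 46 = 119; x' = 684.5 − 2.5·73 = 502.

Buyers pay $73; sellers receive $119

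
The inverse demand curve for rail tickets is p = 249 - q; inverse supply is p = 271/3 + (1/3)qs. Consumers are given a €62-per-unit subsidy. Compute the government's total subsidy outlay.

Government cost = €10261

Pre-subsidy: 249 - q = 271/3 + (1/3)q gives q* = 119 and p* = 130.
With the rebate, buyers effectively pay pb = ps − 62, where ps is the price sellers receive.
On the curves, pb = 249 - q and ps = 271/3 + (1/3)q; the wedge ps − pb = 62 gives 271/3 + (1/3)q − (249 - q) = 62, so q' = 165.5.
Then pb = 249 − 1·165.5 = 83.5 and ps = 271/3 + (1/3)·165.5 = 145.5.
Government outlay = subsidy × quantity = 62 × 165.5 = 10261.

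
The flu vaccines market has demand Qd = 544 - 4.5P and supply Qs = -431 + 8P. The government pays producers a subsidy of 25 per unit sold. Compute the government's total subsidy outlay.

Government cost = 6625

Pre-subsidy: 544 - 4.5P = -431 + 8P gives P* = 78, Q* = 193.
With the subsidy, sellers receive Ps = Pb + 25 for each unit, where Pb is the price buyers pay.
Supply in terms of Pb becomes Qs = -431 + 8(Pb + 25) = -231 + 8Pb. Setting this equal to demand: 544 - 4.5Pb = -231 + 8Pb, so Pb = 62.
Sellers receive Ps = 62 + 25 = 87; Q' = 544 − 4.5·62 = 265.
Government outlay = subsidy × quantity = 25 × 265 = 6625.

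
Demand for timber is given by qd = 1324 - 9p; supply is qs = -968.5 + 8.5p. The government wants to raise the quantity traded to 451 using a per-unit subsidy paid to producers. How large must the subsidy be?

Required subsidy s = 70 per unit

At q = 451, invert demand for the buyer price: pb = (1324 − 451)/9 = 97; invert supply for the seller price: ps = (451 − (-968.5))/8.5 = 167.
The subsidy must fill the gap: s = ps − pb = 167 − 97 = 70.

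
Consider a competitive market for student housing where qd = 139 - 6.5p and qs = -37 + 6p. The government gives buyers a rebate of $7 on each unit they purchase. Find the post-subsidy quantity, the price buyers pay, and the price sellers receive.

q' = 69.32; buyers pay $10.72; sellers receive $17.72

Pre-subsidy: 139 - 6.5p = -37 + 6p gives p* = 14.08, q* = 47.48.
With the rebate, buyers effectively pay pb = ps − 7, where ps is the price sellers receive.
Demand in terms of ps becomes qd = 139 − 6.5(ps − 7) = 184.5 - 6.5ps. Setting this equal to supply: 184.5 - 6.5ps = -37 + 6ps, so ps = 17.72.
Buyers pay pb = 17.72 − 7 = 10.72; q' = -37 + 6·17.72 = 69.32.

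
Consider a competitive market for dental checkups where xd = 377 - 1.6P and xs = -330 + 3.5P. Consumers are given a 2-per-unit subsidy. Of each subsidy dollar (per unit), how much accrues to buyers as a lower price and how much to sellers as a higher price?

Buyers gain 70/51 per unit; sellers gain 32/51 per unit

Pre-subsidy: 377 - 1.6P = -330 + 3.5P gives P* = 7070/51, x* = 7915/51.
With the rebate, buyers effectively pay Pb = Ps − 2, where Ps is the price sellers receive.
Demand in terms of Ps becomes xd = 377 − 1.6(Ps − 2) = 380.2 - 1.6Ps. Setting this equal to supply: 380.2 - 1.6Ps = -330 + 3.5Ps, so Ps = 7102/51.
Buyers pay Pb = 7102/51 − 2 = 7000/51; x' = -330 + 3.5·(7102/51) = 8027/51.
Buyers' price falls by P* − Pb = 7070/51 − 7000/51 = 70/51; sellers' price rises by Ps − P* = 7102/51 − 7070/51 = 32/51.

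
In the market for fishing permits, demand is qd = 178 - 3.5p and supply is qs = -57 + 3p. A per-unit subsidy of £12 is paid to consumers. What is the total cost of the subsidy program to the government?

Government cost = 11052/13

Pre-subsidy: 178 - 3.5p = -57 + 3p gives p* = 470/13, q* = 669/13.
With the rebate, buyers effectively pay pb = ps − 12, where ps is the price sellers receive.
Demand in terms of ps becomes qd = 178 − 3.5(ps − 12) = 220 - 3.5ps. Setting this equal to supply: 220 - 3.5ps = -57 + 3ps, so ps = 554/13.
Buyers pay pb = 554/13 − 12 = 398/13; q' = -57 + 3·(554/13) = 921/13.
Government outlay = subsidy × quantity = 12 × 921/13 = 11052/13.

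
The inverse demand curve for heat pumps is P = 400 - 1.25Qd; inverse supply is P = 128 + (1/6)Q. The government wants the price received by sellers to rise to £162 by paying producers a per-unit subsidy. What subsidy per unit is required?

At a seller price of 162, quantity supplied is -768 + 6·162 = 204.
Buyers absorb 204 only when they pay Pb = 400 − 1.25·204 = 145.
s = Ps − Pb = 162 − 145 = 17.

Required subsidy s = £17 per unit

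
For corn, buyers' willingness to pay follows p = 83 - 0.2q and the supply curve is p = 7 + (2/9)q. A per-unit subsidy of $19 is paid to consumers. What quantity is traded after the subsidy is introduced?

Pre-subsidy: 83 - 0.2q = 7 + (2/9)q gives q* = 180 and p* = 47.
With the rebate, buyers effectively pay pb = ps − 19, where ps is the price sellers receive.
On the curves, pb = 83 - 0.2q and ps = 7 + (2/9)q; the wedge ps − pb = 19 gives 7 + (2/9)q − (83 - 0.2q) = 19, so q' = 225.
Then pb = 83 − 0.2·225 = 38 and ps = 7 + (2/9)·225 = 57.

q' = 225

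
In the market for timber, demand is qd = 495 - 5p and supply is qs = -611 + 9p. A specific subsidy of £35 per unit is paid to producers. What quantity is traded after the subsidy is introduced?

Pre-subsidy: 495 - 5p = -611 + 9p gives p* = 79, q* = 100.
With the subsidy, sellers receive ps = pb + 35 for each unit, where pb is the price buyers pay.
Supply in terms of pb becomes qs = -611 + 9(pb + 35) = -296 + 9pb. Setting this equal to demand: 495 - 5pb = -296 + 9pb, so pb = 56.5.
Sellers receive ps = 56.5 + 35 = 91.5; q' = 495 − 5·56.5 = 212.5.

q' = 212.5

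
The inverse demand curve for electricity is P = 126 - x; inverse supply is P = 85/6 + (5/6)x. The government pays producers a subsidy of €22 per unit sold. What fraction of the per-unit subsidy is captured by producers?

Pre-subsidy: 126 - x = 85/6 + (5/6)x gives x* = 61 and P* = 65.
With the subsidy, sellers receive Ps = Pb + 22 for each unit, where Pb is the price buyers pay.
On the curves, Pb = 126 - x and Ps = 85/6 + (5/6)x; the wedge Ps − Pb = 22 gives 85/6 + (5/6)x − (126 - x) = 22, so x' = 73.
Then Pb = 126 − 1·73 = 53 and Ps = 85/6 + (5/6)·73 = 75.
Buyers' price falls by P* − Pb = 65 − 53 = 12; sellers' price rises by Ps − P* = 75 − 65 = 10.
So producers capture 10/22 = 5/11 of each unit of subsidy.

Producer share = 5/11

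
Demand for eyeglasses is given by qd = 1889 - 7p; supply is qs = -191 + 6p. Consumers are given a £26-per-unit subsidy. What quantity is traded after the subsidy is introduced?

Pre-subsidy: 1889 - 7p = -191 + 6p gives p* = 160, q* = 769.
With the rebate, buyers effectively pay pb = ps − 26, where ps is the price sellers receive.
Demand in terms of ps becomes qd = 1889 − 7(ps − 26) = 2071 - 7ps. Setting this equal to supply: 2071 - 7ps = -191 + 6ps, so ps = 174.
Buyers pay pb = 174 − 26 = 148; q' = -191 + 6·174 = 853.

q' = 853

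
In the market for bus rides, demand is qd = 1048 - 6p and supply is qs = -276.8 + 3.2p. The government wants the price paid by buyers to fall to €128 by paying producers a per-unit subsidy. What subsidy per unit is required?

Required subsidy s = €46 per unit

At a buyer price of 128, quantity demanded is 1048 − 6·128 = 280.
Sellers supply 280 only when they receive ps with -276.8 + 3.2·ps = 280, i.e. ps = 174.
s = ps − pb = 174 − 128 = 46.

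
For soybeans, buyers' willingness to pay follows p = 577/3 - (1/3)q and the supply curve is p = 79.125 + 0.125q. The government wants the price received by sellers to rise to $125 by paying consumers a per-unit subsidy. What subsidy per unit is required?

At a seller price of 125, quantity supplied is -633 + 8·125 = 367.
Buyers absorb 367 only when they pay pb = 577/3 − (1/3)·367 = 70.
s = ps − pb = 125 − 70 = 55.

Required subsidy s = $55 per unit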